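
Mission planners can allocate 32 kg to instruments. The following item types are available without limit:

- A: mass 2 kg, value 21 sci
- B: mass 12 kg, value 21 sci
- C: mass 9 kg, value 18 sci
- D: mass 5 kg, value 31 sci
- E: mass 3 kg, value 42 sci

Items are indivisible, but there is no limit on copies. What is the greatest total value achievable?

Best value-per-unit is E at 42/3; filling with it alone gives 10×42 = 420.
Optimal mix: 1×A + 10×E → mass 32, value 441.

441 sci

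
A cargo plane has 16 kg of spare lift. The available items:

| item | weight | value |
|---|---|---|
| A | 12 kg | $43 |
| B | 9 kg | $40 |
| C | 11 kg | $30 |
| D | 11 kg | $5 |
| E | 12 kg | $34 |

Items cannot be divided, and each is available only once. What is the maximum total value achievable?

$43

Check high-value combinations within 16 kg:
- A: weight 12, value 43
- B: weight 9, value 40
- E: weight 12, value 34
Best: $43.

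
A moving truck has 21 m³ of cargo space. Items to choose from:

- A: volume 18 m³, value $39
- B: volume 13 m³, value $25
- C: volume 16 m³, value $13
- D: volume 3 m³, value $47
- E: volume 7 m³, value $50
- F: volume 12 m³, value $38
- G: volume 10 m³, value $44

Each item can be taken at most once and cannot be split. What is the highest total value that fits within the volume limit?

$141

Check high-value combinations within 21 m³:
- D+E+G: volume 3+7+10=20, value 47+50+44=141
- D+E: volume 3+7=10, value 47+50=97
- E+G: volume 7+10=17, value 50+44=94
- D+G: volume 3+10=13, value 47+44=91
Best: $141.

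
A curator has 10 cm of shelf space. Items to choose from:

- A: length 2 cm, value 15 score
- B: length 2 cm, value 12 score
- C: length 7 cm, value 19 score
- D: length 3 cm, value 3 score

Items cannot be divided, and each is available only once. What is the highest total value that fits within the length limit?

Check high-value combinations within 10 cm:
- A+C: length 2+7=9, value 15+19=34
- B+C: length 2+7=9, value 12+19=31
- A+B+D: length 2+2+3=7, value 15+12+3=30
Best: 34 score.

34 score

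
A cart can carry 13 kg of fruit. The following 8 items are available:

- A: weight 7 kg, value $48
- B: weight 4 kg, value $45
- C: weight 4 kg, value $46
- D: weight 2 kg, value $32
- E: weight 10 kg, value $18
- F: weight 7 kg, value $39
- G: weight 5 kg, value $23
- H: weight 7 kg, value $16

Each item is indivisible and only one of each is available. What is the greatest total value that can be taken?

$126

This is a 0/1 knapsack; check combinations near the capacity.
- A+C+D: weight 7+4+2=13, value 48+46+32=126
- A+B+D: weight 7+4+2=13, value 48+45+32=125
- B+C+D: weight 4+4+2=10, value 45+46+32=123
Best: $126.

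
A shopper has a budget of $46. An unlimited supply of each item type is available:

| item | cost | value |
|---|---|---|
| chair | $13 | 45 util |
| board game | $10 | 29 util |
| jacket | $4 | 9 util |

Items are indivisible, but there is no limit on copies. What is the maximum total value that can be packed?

Best value-per-unit is chair at 45/13; filling with it alone gives 3×45 = 135.
Optimal mix: 2×chair + 2×board game → cost 46, value 148.

148 util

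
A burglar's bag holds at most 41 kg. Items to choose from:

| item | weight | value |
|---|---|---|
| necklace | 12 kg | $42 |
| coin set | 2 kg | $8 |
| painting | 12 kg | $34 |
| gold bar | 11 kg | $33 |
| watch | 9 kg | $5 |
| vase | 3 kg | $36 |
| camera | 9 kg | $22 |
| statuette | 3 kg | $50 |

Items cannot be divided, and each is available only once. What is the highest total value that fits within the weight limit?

Check high-value combinations within 41 kg:
- necklace+painting+gold bar+vase+statuette: weight 12+12+11+3+3=41, value 42+34+33+36+50=195
- necklace+coin set+painting+vase+camera+statuette: weight 12+2+12+3+9+3=41, value 42+8+34+36+22+50=192
- necklace+coin set+gold bar+vase+camera+statuette: weight 12+2+11+3+9+3=40, value 42+8+33+36+22+50=191
- necklace+painting+vase+camera+statuette: weight 12+12+3+9+3=39, value 42+34+36+22+50=184
- necklace+gold bar+vase+camera+statuette: weight 12+11+3+9+3=38, value 42+33+36+22+50=183
Best: $195.

$195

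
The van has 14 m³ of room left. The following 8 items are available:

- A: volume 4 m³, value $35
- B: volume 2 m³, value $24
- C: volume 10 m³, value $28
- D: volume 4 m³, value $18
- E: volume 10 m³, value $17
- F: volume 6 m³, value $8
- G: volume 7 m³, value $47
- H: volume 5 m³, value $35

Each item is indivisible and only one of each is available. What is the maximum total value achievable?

$106

Check high-value combinations within 14 m³:
- A+B+G: volume 4+2+7=13, value 35+24+47=106
- B+G+H: volume 2+7+5=14, value 24+47+35=106
- A+B+H: volume 4+2+5=11, value 35+24+35=94
- B+D+G: volume 2+4+7=13, value 24+18+47=89
Best: $106.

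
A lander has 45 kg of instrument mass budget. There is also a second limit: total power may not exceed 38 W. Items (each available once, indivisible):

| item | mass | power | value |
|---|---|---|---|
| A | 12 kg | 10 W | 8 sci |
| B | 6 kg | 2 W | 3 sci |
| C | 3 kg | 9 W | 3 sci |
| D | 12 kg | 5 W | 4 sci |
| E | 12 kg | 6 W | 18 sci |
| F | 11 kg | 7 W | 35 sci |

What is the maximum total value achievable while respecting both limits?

67 sci

Feasible sets respecting both limits:
- A+B+C+E+F: mass 44, power 34, value 67
- A+B+E+F: mass 41, power 25, value 64
- A+C+E+F: mass 38, power 32, value 64
- B+C+D+E+F: mass 44, power 29, value 63
Best: 67 sci.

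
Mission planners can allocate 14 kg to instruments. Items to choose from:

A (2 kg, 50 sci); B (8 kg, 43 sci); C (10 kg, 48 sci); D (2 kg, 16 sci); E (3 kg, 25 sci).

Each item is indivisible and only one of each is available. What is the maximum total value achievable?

This is a 0/1 knapsack; check combinations near the capacity.
- A+B+E: mass 2+8+3=13, value 50+43+25=118
- A+C+D: mass 2+10+2=14, value 50+48+16=114
- A+B+D: mass 2+8+2=12, value 50+43+16=109
Best: 118 sci.

118 sci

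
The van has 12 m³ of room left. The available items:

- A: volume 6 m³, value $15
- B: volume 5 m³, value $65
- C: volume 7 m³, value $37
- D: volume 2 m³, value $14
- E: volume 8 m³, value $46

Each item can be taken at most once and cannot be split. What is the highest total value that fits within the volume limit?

This is a 0/1 knapsack; check combinations near the capacity.
- B+C: volume 5+7=12, value 65+37=102
- A+B: volume 6+5=11, value 15+65=80
- B+D: volume 5+2=7, value 65+14=79
- B: volume 5, value 65
Best: $102.

$102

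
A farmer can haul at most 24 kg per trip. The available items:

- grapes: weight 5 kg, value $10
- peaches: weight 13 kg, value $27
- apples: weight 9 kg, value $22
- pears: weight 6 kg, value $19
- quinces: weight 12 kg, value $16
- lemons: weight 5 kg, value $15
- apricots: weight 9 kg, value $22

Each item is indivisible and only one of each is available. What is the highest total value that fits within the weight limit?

$63

Check high-value combinations within 24 kg:
- apples+pears+apricots: weight 9+6+9=24, value 22+19+22=63
- peaches+pears+lemons: weight 13+6+5=24, value 27+19+15=61
- apples+lemons+apricots: weight 9+5+9=23, value 22+15+22=59
Best: $63.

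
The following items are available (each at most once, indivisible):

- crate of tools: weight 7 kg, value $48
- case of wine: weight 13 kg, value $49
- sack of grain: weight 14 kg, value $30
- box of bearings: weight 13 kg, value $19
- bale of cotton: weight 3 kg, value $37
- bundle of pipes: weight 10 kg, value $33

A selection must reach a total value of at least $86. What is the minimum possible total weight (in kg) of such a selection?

16

Subsets with value ≥ 86, sorted by total weight:
- case of wine+bale of cotton: weight 16, value 86
- crate of tools+bale of cotton+bundle of pipes: weight 20, value 118
Minimum weight: 16 kg.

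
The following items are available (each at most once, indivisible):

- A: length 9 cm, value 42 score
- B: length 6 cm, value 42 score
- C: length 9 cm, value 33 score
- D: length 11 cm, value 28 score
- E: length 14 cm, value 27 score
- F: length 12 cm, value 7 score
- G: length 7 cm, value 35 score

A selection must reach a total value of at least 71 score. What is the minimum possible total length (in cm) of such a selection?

Subsets with value ≥ 71, sorted by total length:
- B+G: length 13, value 77
- A+B: length 15, value 84
- B+C: length 15, value 75
- A+G: length 16, value 77
Minimum length: 13 cm.

13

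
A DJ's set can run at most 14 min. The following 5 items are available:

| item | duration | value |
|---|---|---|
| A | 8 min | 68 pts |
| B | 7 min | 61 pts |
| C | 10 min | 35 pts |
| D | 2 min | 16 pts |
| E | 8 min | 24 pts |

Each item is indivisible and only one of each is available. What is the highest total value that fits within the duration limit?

Check high-value combinations within 14 min:
- A+D: duration 8+2=10, value 68+16=84
- B+D: duration 7+2=9, value 61+16=77
- A: duration 8, value 68
Best: 84 pts.

84 pts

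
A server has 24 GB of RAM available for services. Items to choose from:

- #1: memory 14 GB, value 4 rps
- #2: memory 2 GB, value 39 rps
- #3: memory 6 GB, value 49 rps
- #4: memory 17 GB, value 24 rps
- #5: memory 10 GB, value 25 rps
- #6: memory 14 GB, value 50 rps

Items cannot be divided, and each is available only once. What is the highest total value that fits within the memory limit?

138 rps

Check high-value combinations within 24 GB:
- #2+#3+#6: memory 2+6+14=22, value 39+49+50=138
- #2+#3+#5: memory 2+6+10=18, value 39+49+25=113
- #3+#6: memory 6+14=20, value 49+50=99
- #1+#2+#3: memory 14+2+6=22, value 4+39+49=92
Best: 138 rps.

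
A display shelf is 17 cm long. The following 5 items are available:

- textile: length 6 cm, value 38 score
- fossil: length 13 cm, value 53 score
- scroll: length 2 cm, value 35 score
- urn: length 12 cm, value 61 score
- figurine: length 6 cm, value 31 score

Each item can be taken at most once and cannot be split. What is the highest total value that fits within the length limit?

Check high-value combinations within 17 cm:
- textile+scroll+figurine: length 6+2+6=14, value 38+35+31=104
- scroll+urn: length 2+12=14, value 35+61=96
- fossil+scroll: length 13+2=15, value 53+35=88
- textile+scroll: length 6+2=8, value 38+35=73
Best: 104 score.

104 score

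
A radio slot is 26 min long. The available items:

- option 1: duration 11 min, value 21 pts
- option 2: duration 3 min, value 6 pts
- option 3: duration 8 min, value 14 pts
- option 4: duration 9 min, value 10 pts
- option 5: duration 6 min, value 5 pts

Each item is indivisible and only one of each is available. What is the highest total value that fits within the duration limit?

Check high-value combinations within 26 min:
- option 1+option 2+option 3: duration 11+3+8=22, value 21+6+14=41
- option 1+option 3+option 5: duration 11+8+6=25, value 21+14+5=40
- option 1+option 2+option 4: duration 11+3+9=23, value 21+6+10=37
- option 1+option 4+option 5: duration 11+9+6=26, value 21+10+5=36
- option 1+option 3: duration 11+8=19, value 21+14=35
Best: 41 pts.

41 pts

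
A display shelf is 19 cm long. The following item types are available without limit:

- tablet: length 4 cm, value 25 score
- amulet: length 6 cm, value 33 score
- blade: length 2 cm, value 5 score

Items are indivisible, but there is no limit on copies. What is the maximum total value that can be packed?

Best value-per-unit is tablet at 25/4; filling with it alone gives 4×25 = 100.
Optimal mix: 3×tablet + 1×amulet → length 18, value 108.

108 score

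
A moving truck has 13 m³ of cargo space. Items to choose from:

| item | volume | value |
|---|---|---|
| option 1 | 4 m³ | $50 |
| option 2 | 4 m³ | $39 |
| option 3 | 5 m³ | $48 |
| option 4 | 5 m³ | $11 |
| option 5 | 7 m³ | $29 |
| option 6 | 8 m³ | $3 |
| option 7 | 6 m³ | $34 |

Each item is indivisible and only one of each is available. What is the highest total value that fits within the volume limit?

Check high-value combinations within 13 m³:
- option 1+option 2+option 3: volume 4+4+5=13, value 50+39+48=137
- option 1+option 2+option 4: volume 4+4+5=13, value 50+39+11=100
- option 1+option 3: volume 4+5=9, value 50+48=98
Best: $137.

$137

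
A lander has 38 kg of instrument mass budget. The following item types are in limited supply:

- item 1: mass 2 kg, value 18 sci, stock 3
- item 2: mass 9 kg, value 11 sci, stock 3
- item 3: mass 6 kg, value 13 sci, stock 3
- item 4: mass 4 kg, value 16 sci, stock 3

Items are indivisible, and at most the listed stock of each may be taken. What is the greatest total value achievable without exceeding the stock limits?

141 sci

Top feasible selections:
- 3×item 1 + 3×item 3 + 3×item 4: mass 36, value 141
- 3×item 1 + 2×item 3 + 3×item 4: mass 30, value 128
- 3×item 1 + 1×item 2 + 1×item 3 + 3×item 4: mass 33, value 126
- 3×item 1 + 3×item 3 + 2×item 4: mass 32, value 125
Best: 141 sci.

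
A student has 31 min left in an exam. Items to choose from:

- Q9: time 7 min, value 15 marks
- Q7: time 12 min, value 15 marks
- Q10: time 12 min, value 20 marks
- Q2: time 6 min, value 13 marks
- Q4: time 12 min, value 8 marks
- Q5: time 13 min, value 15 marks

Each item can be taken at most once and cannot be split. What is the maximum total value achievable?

50 marks

Check high-value combinations within 31 min:
- Q9+Q7+Q10: time 7+12+12=31, value 15+15+20=50
- Q9+Q10+Q2: time 7+12+6=25, value 15+20+13=48
- Q7+Q10+Q2: time 12+12+6=30, value 15+20+13=48
- Q10+Q2+Q5: time 12+6+13=31, value 20+13+15=48
Best: 50 marks.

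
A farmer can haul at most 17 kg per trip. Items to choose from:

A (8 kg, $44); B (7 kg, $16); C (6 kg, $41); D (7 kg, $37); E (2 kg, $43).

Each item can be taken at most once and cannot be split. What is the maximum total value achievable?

Check high-value combinations within 17 kg:
- A+C+E: weight 8+6+2=16, value 44+41+43=128
- A+D+E: weight 8+7+2=17, value 44+37+43=124
- C+D+E: weight 6+7+2=15, value 41+37+43=121
- A+B+E: weight 8+7+2=17, value 44+16+43=103
- B+C+E: weight 7+6+2=15, value 16+41+43=100
Best: $128.

$128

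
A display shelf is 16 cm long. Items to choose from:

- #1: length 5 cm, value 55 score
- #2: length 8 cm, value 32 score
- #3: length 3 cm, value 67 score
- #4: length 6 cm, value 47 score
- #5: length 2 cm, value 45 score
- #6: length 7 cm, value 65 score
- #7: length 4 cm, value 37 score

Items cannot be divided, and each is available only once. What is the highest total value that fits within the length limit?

Check high-value combinations within 16 cm:
- #1+#3+#4+#5: length 5+3+6+2=16, value 55+67+47+45=214
- #3+#5+#6+#7: length 3+2+7+4=16, value 67+45+65+37=214
- #1+#3+#5+#7: length 5+3+2+4=14, value 55+67+45+37=204
- #3+#4+#5+#7: length 3+6+2+4=15, value 67+47+45+37=196
Best: 214 score.

214 score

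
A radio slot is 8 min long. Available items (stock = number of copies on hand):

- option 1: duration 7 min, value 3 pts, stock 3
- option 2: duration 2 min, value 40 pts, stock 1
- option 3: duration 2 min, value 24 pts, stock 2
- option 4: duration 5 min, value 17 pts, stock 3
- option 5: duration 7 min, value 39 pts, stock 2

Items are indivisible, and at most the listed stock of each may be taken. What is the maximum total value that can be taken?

Top feasible selections:
- 1×option 2 + 2×option 3: duration 6, value 88
- 1×option 2 + 1×option 3: duration 4, value 64
Best: 88 pts.

88 pts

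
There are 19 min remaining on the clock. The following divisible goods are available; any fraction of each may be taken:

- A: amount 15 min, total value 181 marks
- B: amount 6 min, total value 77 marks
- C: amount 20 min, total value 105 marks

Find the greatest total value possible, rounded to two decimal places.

Take in order of value per unit:
- B (77/6 per unit): all 6 → value 77, running total 77.00
- A (181/15 per unit): 13 of 15 → value 13×181/15 = 156.8667, running total 233.87
Total 233.87.

233.87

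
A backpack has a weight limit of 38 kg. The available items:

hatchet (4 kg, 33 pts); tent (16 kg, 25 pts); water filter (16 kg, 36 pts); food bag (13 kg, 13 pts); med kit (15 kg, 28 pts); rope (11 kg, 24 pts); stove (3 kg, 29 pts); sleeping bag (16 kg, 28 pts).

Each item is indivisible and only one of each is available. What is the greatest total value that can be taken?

Check high-value combinations within 38 kg:
- hatchet+water filter+med kit+stove: weight 4+16+15+3=38, value 33+36+28+29=126
- hatchet+water filter+rope+stove: weight 4+16+11+3=34, value 33+36+24+29=122
- hatchet+med kit+stove+sleeping bag: weight 4+15+3+16=38, value 33+28+29+28=118
Best: 126 pts.

126 pts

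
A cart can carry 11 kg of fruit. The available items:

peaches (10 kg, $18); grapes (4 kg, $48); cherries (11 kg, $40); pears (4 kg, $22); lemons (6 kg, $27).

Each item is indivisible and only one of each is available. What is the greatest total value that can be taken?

Check high-value combinations within 11 kg:
- grapes+lemons: weight 4+6=10, value 48+27=75
- grapes+pears: weight 4+4=8, value 48+22=70
- pears+lemons: weight 4+6=10, value 22+27=49
- grapes: weight 4, value 48
Best: $75.

$75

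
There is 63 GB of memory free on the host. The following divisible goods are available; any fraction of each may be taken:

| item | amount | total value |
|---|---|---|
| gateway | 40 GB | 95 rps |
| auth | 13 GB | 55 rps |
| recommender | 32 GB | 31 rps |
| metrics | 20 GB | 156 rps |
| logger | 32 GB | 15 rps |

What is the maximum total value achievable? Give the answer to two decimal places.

Take in order of value per unit:
- metrics (156/20 per unit): all 20 → value 156, running total 156.00
- auth (55/13 per unit): all 13 → value 55, running total 211.00
- gateway (95/40 per unit): 30 of 40 → value 30×95/40 = 71.2500, running total 282.25
Total 282.25.

282.25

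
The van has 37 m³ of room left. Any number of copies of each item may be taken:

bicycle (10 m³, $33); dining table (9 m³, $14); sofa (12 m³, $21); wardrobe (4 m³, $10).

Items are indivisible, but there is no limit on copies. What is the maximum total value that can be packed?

Best value-per-unit is bicycle at 33/10; filling with it alone gives 3×33 = 99.
Optimal mix: 3×bicycle + 1×wardrobe → volume 34, value 109.

$109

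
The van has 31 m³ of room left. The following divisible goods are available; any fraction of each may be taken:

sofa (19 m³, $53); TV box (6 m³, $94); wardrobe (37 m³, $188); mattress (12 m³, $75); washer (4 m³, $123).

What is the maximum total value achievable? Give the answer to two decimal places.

337.73

Take in order of value per unit:
- washer (123/4 per unit): all 4 → value 123, running total 123.00
- TV box (94/6 per unit): all 6 → value 94, running total 217.00
- mattress (75/12 per unit): all 12 → value 75, running total 292.00
- wardrobe (188/37 per unit): 9 of 37 → value 9×188/37 = 45.7297, running total 337.73
Total 337.73.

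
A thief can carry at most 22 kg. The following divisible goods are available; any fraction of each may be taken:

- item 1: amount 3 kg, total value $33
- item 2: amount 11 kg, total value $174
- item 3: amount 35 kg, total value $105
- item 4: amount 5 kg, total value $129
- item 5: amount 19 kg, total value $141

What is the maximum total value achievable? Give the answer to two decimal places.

358.26

Take in order of value per unit:
- item 4 (129/5 per unit): all 5 → value 129, running total 129.00
- item 2 (174/11 per unit): all 11 → value 174, running total 303.00
- item 1 (33/3 per unit): all 3 → value 33, running total 336.00
- item 5 (141/19 per unit): 3 of 19 → value 3×141/19 = 22.2632, running total 358.26
Total 358.26.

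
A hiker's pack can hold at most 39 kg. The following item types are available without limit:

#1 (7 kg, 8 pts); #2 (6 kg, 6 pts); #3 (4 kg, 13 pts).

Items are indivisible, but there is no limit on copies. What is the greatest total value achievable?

Best value-per-unit is #3 at 13/4, and filling with it alone uses weight 9×4=36. No mix of the others beats 9×13 = 117.

117 pts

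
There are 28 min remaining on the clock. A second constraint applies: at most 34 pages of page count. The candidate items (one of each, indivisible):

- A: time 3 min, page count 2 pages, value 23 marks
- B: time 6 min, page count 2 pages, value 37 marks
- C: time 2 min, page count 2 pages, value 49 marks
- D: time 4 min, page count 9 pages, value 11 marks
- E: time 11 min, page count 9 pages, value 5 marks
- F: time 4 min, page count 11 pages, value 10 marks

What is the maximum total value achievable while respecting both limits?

Feasible sets respecting both limits:
- A+B+C+D+F: time 19, page count 26, value 130
- A+B+C+D+E: time 26, page count 24, value 125
- A+B+C+E+F: time 26, page count 26, value 124
- A+B+C+D: time 15, page count 15, value 120
Best: 130 marks.

130 marks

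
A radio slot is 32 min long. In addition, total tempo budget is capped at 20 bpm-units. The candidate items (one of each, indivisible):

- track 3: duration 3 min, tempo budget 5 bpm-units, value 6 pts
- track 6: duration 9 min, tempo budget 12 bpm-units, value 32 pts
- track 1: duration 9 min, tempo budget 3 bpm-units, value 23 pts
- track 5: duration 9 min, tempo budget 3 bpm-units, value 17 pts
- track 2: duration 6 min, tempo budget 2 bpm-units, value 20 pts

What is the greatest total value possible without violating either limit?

75 pts

Feasible sets respecting both limits:
- track 6+track 1+track 2: duration 24, tempo budget 17, value 75
- track 6+track 1+track 5: duration 27, tempo budget 18, value 72
- track 6+track 5+track 2: duration 24, tempo budget 17, value 69
Best: 75 pts.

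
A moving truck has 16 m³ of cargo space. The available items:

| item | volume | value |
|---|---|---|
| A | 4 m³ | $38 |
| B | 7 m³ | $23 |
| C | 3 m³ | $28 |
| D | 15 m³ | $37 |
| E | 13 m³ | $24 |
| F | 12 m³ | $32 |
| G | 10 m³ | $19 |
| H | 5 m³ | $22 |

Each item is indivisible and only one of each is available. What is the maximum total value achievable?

Check high-value combinations within 16 m³:
- A+B+C: volume 4+7+3=14, value 38+23+28=89
- A+C+H: volume 4+3+5=12, value 38+28+22=88
- A+B+H: volume 4+7+5=16, value 38+23+22=83
Best: $89.

$89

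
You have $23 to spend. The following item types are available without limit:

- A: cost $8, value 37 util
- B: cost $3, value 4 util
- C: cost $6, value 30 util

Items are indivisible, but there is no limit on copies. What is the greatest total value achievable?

Best value-per-unit is C at 30/6; filling with it alone gives 3×30 = 90.
Optimal mix: 2×A + 1×C → cost 22, value 104.

104 util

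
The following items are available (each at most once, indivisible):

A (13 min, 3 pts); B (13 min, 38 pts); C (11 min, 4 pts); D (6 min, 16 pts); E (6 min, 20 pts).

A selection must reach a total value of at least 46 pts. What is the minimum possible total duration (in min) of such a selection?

Subsets with value ≥ 46, sorted by total duration:
- B+E: duration 19, value 58
- B+D: duration 19, value 54
- B+D+E: duration 25, value 74
- B+C+E: duration 30, value 62
Minimum duration: 19 min.

19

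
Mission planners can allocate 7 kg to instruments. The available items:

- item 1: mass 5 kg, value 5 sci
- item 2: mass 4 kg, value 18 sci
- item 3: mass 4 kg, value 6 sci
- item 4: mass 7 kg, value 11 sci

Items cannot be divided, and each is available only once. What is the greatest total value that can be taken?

Check high-value combinations within 7 kg:
- item 2: mass 4, value 18
- item 4: mass 7, value 11
- item 3: mass 4, value 6
Best: 18 sci.

18 sci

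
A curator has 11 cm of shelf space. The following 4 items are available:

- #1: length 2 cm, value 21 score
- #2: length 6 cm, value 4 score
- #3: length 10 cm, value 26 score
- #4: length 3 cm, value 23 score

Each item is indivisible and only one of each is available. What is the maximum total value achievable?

This is a 0/1 knapsack; check combinations near the capacity.
- #1+#2+#4: length 2+6+3=11, value 21+4+23=48
- #1+#4: length 2+3=5, value 21+23=44
- #2+#4: length 6+3=9, value 4+23=27
- #3: length 10, value 26
Best: 48 score.

48 score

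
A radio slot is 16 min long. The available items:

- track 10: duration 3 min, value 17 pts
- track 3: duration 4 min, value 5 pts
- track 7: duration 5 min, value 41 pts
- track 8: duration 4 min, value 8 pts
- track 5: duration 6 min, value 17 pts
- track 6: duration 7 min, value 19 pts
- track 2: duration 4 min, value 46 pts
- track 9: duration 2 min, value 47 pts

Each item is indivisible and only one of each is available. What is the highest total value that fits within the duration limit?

Check high-value combinations within 16 min:
- track 10+track 7+track 2+track 9: duration 3+5+4+2=14, value 17+41+46+47=151
- track 7+track 8+track 2+track 9: duration 5+4+4+2=15, value 41+8+46+47=142
- track 3+track 7+track 2+track 9: duration 4+5+4+2=15, value 5+41+46+47=139
- track 7+track 2+track 9: duration 5+4+2=11, value 41+46+47=134
Best: 151 pts.

151 pts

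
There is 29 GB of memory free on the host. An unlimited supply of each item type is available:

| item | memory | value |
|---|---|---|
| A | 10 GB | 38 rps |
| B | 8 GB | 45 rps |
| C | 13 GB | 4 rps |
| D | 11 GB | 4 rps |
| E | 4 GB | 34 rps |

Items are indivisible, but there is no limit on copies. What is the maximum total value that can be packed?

Best value-per-unit is E at 34/4, and filling with it alone uses memory 7×4=28. No mix of the others beats 7×34 = 238.

238 rps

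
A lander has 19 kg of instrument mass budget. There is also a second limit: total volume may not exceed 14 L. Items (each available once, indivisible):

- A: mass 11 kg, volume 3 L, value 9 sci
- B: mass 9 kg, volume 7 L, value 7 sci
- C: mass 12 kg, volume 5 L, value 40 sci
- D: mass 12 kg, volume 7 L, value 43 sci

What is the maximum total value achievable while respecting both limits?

43 sci

Feasible sets respecting both limits:
- D: mass 12, volume 7, value 43
- C: mass 12, volume 5, value 40
- A: mass 11, volume 3, value 9
- B: mass 9, volume 7, value 7
Best: 43 sci.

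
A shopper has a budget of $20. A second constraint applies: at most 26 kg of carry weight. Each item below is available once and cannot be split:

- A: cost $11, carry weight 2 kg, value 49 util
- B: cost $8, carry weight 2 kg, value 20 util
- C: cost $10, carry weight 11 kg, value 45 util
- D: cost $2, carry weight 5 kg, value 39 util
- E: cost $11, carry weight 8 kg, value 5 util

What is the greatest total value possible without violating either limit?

Feasible sets respecting both limits:
- B+C+D: cost 20, carry weight 18, value 104
- A+D: cost 13, carry weight 7, value 88
- C+D: cost 12, carry weight 16, value 84
- A+B: cost 19, carry weight 4, value 69
Best: 104 util.

104 util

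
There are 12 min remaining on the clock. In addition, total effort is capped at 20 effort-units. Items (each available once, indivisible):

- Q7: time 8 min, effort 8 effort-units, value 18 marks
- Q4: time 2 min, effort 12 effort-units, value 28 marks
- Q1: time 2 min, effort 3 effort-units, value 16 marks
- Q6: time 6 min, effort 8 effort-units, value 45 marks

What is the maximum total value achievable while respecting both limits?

Feasible sets respecting both limits:
- Q4+Q6: time 8, effort 20, value 73
- Q1+Q6: time 8, effort 11, value 61
- Q7+Q4: time 10, effort 20, value 46
- Q6: time 6, effort 8, value 45
Best: 73 marks.

73 marks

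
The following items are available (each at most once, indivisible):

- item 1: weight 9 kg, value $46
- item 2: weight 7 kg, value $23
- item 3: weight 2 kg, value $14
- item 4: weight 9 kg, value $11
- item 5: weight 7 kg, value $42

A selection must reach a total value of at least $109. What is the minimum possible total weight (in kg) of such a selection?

23

Subsets with value ≥ 109, sorted by total weight:
- item 1+item 2+item 5: weight 23, value 111
- item 1+item 2+item 3+item 5: weight 25, value 125
- item 1+item 3+item 4+item 5: weight 27, value 113
Minimum weight: 23 kg.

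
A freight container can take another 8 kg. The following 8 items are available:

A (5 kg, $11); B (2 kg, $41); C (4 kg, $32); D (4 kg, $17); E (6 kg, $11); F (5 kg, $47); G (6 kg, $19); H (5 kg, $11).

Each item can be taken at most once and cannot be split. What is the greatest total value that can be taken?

Check high-value combinations within 8 kg:
- B+F: weight 2+5=7, value 41+47=88
- B+C: weight 2+4=6, value 41+32=73
- B+G: weight 2+6=8, value 41+19=60
Best: $88.

$88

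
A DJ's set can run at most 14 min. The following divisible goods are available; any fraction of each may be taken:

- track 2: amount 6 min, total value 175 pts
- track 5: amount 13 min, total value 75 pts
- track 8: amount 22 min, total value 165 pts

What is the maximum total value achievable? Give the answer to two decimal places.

235.00

Take in order of value per unit:
- track 2 (175/6 per unit): all 6 → value 175, running total 175.00
- track 8 (165/22 per unit): 8 of 22 → value 8×165/22 = 60.0000, running total 235.00
Total 235.00.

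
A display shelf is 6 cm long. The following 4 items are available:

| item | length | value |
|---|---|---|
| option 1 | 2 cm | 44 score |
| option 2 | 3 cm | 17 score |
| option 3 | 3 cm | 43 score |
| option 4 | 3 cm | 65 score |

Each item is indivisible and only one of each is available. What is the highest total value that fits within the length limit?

109 score

Check high-value combinations within 6 cm:
- option 1+option 4: length 2+3=5, value 44+65=109
- option 3+option 4: length 3+3=6, value 43+65=108
- option 1+option 3: length 2+3=5, value 44+43=87
Best: 109 score.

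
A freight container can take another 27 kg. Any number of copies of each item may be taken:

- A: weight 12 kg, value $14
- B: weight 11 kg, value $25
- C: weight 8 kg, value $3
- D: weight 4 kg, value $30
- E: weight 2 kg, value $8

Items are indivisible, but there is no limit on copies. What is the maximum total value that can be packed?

Best value-per-unit is D at 30/4; filling with it alone gives 6×30 = 180.
Optimal mix: 6×D + 1×E → weight 26, value 188.

$188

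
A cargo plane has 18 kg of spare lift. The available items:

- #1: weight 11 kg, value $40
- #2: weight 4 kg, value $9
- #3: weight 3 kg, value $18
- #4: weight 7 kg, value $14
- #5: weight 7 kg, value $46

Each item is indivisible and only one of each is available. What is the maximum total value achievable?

Check high-value combinations within 18 kg:
- #1+#5: weight 11+7=18, value 40+46=86
- #3+#4+#5: weight 3+7+7=17, value 18+14+46=78
- #2+#3+#5: weight 4+3+7=14, value 9+18+46=73
Best: $86.

$86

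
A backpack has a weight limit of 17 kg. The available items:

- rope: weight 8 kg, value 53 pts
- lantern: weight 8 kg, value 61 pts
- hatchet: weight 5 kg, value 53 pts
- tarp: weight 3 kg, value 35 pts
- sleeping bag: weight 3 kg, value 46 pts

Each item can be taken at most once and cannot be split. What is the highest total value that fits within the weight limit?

160 pts

Check high-value combinations within 17 kg:
- lantern+hatchet+sleeping bag: weight 8+5+3=16, value 61+53+46=160
- rope+hatchet+sleeping bag: weight 8+5+3=16, value 53+53+46=152
- lantern+hatchet+tarp: weight 8+5+3=16, value 61+53+35=149
- lantern+tarp+sleeping bag: weight 8+3+3=14, value 61+35+46=142
- rope+hatchet+tarp: weight 8+5+3=16, value 53+53+35=141
Best: 160 pts.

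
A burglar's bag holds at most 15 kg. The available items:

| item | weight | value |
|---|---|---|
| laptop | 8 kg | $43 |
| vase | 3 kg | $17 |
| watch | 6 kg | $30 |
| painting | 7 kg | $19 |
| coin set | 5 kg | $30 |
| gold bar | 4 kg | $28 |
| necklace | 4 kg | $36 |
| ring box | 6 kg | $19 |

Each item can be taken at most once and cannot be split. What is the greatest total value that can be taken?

$96

This is a 0/1 knapsack; check combinations near the capacity.
- laptop+vase+necklace: weight 8+3+4=15, value 43+17+36=96
- watch+coin set+necklace: weight 6+5+4=15, value 30+30+36=96
- coin set+gold bar+necklace: weight 5+4+4=13, value 30+28+36=94
- watch+gold bar+necklace: weight 6+4+4=14, value 30+28+36=94
- laptop+vase+gold bar: weight 8+3+4=15, value 43+17+28=88
Best: $96.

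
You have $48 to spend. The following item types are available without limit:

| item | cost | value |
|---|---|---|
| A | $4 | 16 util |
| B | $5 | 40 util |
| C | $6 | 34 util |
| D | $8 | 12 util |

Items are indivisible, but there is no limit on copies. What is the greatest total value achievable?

Best value-per-unit is B at 40/5, and filling with it alone uses cost 9×5=45. No mix of the others beats 9×40 = 360.

360 util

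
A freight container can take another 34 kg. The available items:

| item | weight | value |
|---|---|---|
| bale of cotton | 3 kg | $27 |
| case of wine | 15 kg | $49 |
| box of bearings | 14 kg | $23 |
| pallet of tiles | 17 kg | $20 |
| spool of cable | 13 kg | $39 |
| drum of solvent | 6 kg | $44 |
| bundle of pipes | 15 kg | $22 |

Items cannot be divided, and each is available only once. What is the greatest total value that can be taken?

$132

This is a 0/1 knapsack; check combinations near the capacity.
- case of wine+spool of cable+drum of solvent: weight 15+13+6=34, value 49+39+44=132
- bale of cotton+case of wine+drum of solvent: weight 3+15+6=24, value 27+49+44=120
- bale of cotton+case of wine+spool of cable: weight 3+15+13=31, value 27+49+39=115
- bale of cotton+spool of cable+drum of solvent: weight 3+13+6=22, value 27+39+44=110
Best: $132.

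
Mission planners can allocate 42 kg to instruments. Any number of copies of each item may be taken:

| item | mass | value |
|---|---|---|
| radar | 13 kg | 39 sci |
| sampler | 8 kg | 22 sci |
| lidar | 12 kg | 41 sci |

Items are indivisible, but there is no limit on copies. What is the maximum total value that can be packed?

126 sci

Best value-per-unit is lidar at 41/12; filling with it alone gives 3×41 = 123.
Optimal mix: 2×sampler + 2×lidar → mass 40, value 126.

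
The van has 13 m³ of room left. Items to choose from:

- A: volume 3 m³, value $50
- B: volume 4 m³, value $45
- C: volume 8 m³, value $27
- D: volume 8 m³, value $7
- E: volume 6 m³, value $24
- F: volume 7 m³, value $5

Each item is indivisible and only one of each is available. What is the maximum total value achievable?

$119

Check high-value combinations within 13 m³:
- A+B+E: volume 3+4+6=13, value 50+45+24=119
- A+B: volume 3+4=7, value 50+45=95
- A+C: volume 3+8=11, value 50+27=77
- A+E: volume 3+6=9, value 50+24=74
Best: $119.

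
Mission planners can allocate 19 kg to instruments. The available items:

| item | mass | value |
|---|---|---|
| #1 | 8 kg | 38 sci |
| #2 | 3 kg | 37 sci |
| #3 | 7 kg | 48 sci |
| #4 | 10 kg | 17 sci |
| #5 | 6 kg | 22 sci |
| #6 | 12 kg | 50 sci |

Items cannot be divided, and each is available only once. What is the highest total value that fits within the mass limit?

This is a 0/1 knapsack; check combinations near the capacity.
- #1+#2+#3: mass 8+3+7=18, value 38+37+48=123
- #2+#3+#5: mass 3+7+6=16, value 37+48+22=107
- #3+#6: mass 7+12=19, value 48+50=98
Best: 123 sci.

123 sci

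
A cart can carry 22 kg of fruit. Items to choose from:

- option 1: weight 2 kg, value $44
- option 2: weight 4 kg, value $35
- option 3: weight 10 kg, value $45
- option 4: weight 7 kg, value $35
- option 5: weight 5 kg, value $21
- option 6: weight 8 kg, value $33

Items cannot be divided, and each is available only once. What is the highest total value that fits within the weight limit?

Check high-value combinations within 22 kg:
- option 1+option 2+option 4+option 6: weight 2+4+7+8=21, value 44+35+35+33=147
- option 1+option 2+option 3+option 5: weight 2+4+10+5=21, value 44+35+45+21=145
- option 1+option 2+option 4+option 5: weight 2+4+7+5=18, value 44+35+35+21=135
- option 1+option 2+option 5+option 6: weight 2+4+5+8=19, value 44+35+21+33=133
Best: $147.

$147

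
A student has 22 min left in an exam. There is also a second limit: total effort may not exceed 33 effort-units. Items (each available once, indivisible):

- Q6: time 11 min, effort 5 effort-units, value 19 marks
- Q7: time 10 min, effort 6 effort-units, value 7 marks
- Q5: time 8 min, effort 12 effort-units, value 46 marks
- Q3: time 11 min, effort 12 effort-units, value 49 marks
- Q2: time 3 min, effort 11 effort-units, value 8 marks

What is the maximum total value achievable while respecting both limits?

95 marks

Feasible sets respecting both limits:
- Q5+Q3: time 19, effort 24, value 95
- Q6+Q5+Q2: time 22, effort 28, value 73
- Q6+Q3: time 22, effort 17, value 68
- Q6+Q5: time 19, effort 17, value 65
Best: 95 marks.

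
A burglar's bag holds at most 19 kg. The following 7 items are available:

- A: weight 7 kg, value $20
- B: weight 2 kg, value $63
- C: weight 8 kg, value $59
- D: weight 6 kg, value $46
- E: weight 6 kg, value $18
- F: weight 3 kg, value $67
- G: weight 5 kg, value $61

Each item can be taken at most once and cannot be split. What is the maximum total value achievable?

$250

Check high-value combinations within 19 kg:
- B+C+F+G: weight 2+8+3+5=18, value 63+59+67+61=250
- B+D+F+G: weight 2+6+3+5=16, value 63+46+67+61=237
- B+C+D+F: weight 2+8+6+3=19, value 63+59+46+67=235
- A+B+F+G: weight 7+2+3+5=17, value 20+63+67+61=211
Best: $250.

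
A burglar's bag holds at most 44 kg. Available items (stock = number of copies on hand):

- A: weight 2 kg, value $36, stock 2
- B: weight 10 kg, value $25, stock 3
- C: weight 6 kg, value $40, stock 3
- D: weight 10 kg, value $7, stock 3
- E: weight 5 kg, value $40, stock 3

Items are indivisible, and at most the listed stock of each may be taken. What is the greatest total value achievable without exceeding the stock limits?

$312

Top feasible selections:
- 2×A + 3×C + 3×E: weight 37, value 312
- 2×A + 1×B + 2×C + 3×E: weight 41, value 297
- 2×A + 1×B + 3×C + 2×E: weight 42, value 297
Best: $312.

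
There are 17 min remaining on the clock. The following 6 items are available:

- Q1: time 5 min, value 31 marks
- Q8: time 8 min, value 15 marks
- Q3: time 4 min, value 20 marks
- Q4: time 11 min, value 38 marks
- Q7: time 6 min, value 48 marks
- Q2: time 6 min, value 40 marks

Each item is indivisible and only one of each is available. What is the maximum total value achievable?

119 marks

Check high-value combinations within 17 min:
- Q1+Q7+Q2: time 5+6+6=17, value 31+48+40=119
- Q3+Q7+Q2: time 4+6+6=16, value 20+48+40=108
- Q1+Q3+Q7: time 5+4+6=15, value 31+20+48=99
Best: 119 marks.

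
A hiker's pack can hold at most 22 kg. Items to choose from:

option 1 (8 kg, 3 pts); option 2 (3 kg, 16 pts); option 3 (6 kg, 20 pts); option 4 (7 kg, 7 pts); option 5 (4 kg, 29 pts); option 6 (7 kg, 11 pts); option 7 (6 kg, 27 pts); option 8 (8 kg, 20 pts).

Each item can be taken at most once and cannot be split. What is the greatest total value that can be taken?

This is a 0/1 knapsack; check combinations near the capacity.
- option 2+option 3+option 5+option 7: weight 3+6+4+6=19, value 16+20+29+27=92
- option 2+option 5+option 7+option 8: weight 3+4+6+8=21, value 16+29+27+20=92
- option 2+option 3+option 5+option 8: weight 3+6+4+8=21, value 16+20+29+20=85
- option 2+option 5+option 6+option 7: weight 3+4+7+6=20, value 16+29+11+27=83
Best: 92 pts.

92 pts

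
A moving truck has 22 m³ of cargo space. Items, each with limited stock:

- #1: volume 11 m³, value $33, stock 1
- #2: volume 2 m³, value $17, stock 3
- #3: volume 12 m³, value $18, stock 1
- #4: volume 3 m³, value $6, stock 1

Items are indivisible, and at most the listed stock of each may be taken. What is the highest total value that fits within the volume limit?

Top feasible selections:
- 1×#1 + 3×#2 + 1×#4: volume 20, value 90
- 1×#1 + 3×#2: volume 17, value 84
Best: $90.

$90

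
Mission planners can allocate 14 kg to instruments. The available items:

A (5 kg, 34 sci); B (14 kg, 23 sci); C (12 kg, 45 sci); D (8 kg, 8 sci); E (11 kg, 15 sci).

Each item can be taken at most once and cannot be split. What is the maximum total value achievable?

Check high-value combinations within 14 kg:
- C: mass 12, value 45
- A+D: mass 5+8=13, value 34+8=42
- A: mass 5, value 34
- B: mass 14, value 23
Best: 45 sci.

45 sci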